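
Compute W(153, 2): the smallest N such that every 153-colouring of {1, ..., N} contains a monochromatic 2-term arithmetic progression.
W(153, 2) = 153 + 1 = 154

A 2-term AP is any pair of integers, so a monochromatic 2-AP exists iff some colour is used at least twice. With 153 colours, the colouring i ↦ i on {1, ..., 153} uses each colour once, avoiding any monochromatic pair, so W(153, 2) > 153. For {1, ..., 154}, pigeonhole forces two integers of the same colour, which form a monochromatic 2-AP. Hence W(153, 2) = 154.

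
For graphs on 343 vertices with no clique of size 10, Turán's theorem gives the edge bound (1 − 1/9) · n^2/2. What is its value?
Turán density bound = (8/9) · 343^2/2 = 470596/9 ≈ 52288.4444

Turán's theorem: ex(n, K_{r+1}) is achieved by the complete r-partite Turán graph T(n, r) with parts as balanced as possible, and is at most (1 − 1/r) · n^2/2. For r = 9, n = 343: the density bound is (8/9) · 117649/2 = 470596/9 ≈ 52288.4444. The integer-valued extremum is e(T(343, 9)) = 52288, which is strictly less than the density bound 470596/9 since 9 ∤ 343 (the parts of T(343, 9) cannot all be equal).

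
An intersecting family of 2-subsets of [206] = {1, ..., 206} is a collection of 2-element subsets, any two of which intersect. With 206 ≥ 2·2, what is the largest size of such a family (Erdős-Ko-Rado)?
max |F| = C(205, 1) = 205

The Erdős-Ko-Rado theorem states: for n ≥ 2k, an intersecting family of k-subsets of an n-element set has size at most C(n − 1, k − 1), with equality for 'star' families {A ⊆ [n] : |A| = k, i ∈ A} (fix an element i). For n = 206, k = 2: C(205, 1) = 205.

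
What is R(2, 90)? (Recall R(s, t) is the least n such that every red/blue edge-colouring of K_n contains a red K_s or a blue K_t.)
R(2, 90) = 90

R(2, k) = k for all k ≥ 2: in a 2-colouring of K_k, either some edge is red (a red K_2) or all edges are blue (a blue K_k). And K_{89} coloured all-blue has no blue K_90, so R(2, 90) > 89. Hence R(2, 90) = 90.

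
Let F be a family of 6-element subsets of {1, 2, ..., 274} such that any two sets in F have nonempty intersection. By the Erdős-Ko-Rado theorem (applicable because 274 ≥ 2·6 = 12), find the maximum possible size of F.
max |F| = C(273, 5) = 12179673324

Erdős-Ko-Rado (1961): when n ≥ 2k, max |F| = C(n−1, k−1). The bound is attained by the star {A : i ∈ A} for any fixed i ∈ [n]. Here C(274−1, 6−1) = C(273, 5) = 12179673324.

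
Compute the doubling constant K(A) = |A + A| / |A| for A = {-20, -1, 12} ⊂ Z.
K = |A + A| / |A| = 6/3 = 2

Enumerate A + A = {a + b : a, b ∈ A}. With |A| = 3, there are |A|^2 = 9 ordered sum pairs; collecting distinct values, A + A = {-40, -21, -8, -2, 11, 24}, so |A + A| = 6. Thus K = 6/3 = 2. For comparison, the minimum possible |A + A| over all 3-element sets is 2·3 − 1 = 5 (so min K = 5/3), attained only by arithmetic progressions.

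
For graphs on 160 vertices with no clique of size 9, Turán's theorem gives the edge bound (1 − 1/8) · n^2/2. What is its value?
Turán density bound = (7/8) · 160^2/2 = 11200

Turán's theorem: ex(n, K_{r+1}) is achieved by the complete r-partite Turán graph T(n, r) with parts as balanced as possible, and is at most (1 − 1/r) · n^2/2. For r = 8, n = 160: the density bound is (7/8) · 25600/2 = 11200. Since 8 ∣ 160, the Turán graph T(160, 8) has parts of equal size 20, and its edge count e(T(160, 8)) = 11200 attains the density bound exactly.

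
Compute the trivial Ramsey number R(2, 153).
R(2, 153) = 153

R(2, k) = k for all k ≥ 2: in a 2-colouring of K_k, either some edge is red (a red K_2) or all edges are blue (a blue K_k). And K_{152} coloured all-blue has no blue K_153, so R(2, 153) > 152. Hence R(2, 153) = 153.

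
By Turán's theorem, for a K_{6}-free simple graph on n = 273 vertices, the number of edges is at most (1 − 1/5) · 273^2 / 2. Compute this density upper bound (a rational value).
Turán density bound = (4/5) · 273^2/2 = 149058/5 ≈ 29811.6

Turán's theorem: ex(n, K_{r+1}) is achieved by the complete r-partite Turán graph T(n, r) with parts as balanced as possible, and is at most (1 − 1/r) · n^2/2. For r = 5, n = 273: the density bound is (4/5) · 74529/2 = 149058/5 ≈ 29811.6. The integer-valued extremum is e(T(273, 5)) = 29811, which is strictly less than the density bound 149058/5 since 5 ∤ 273 (the parts of T(273, 5) cannot all be equal).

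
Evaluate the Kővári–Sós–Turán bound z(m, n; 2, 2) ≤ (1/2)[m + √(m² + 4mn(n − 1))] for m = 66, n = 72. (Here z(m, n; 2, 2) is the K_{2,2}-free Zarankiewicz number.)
z(66, 72; 2, 2) ≤ (1/2)[66 + √(66² + 4·66·72·71)] = (1/2)[66 + √1353924] = 614.7912

Kővári–Sós–Turán: let r_1, ..., r_66 be the row sums and z = Σ r_i the total number of 1s. Each pair of columns can share at most one row with both entries 1 (else a 2×2 all-ones block appears), so Σ_i C(r_i, 2) ≤ C(72, 2) = 2556. By convexity Σ_i C(r_i, 2) ≥ 66·C(z/66, 2) = z(z − 66)/(2·66), giving z² − 66z − 66·72·71 ≤ 0 and hence z ≤ (1/2)[66 + √(4356 + 4·337392)] = (1/2)[66 + √1353924] ≈ (1/2)(66 + 1163.5824) = 614.7912.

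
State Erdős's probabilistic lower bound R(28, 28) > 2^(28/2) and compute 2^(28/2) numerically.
2^(28/2) = 16384; so R(28, 28) > 16384

Colour each edge of K_n uniformly at random with red/blue. The expected number of monochromatic K_28 is C(n, 28) · 2 · 2^(−C(28,2)). If C(n, 28) · 2^(1 − C(28,2)) < 1, then with positive probability no monochromatic K_28 exists, so R(28, 28) > n. The standard estimate C(n, 28) ≤ n^28/28! shows this inequality holds whenever n ≤ 2^(28/2) (since 28! · 2^(C(28,2) − 1) > 2^(28^2/2) ≥ n^28). Hence R(28, 28) > 2^(28/2) = 16384.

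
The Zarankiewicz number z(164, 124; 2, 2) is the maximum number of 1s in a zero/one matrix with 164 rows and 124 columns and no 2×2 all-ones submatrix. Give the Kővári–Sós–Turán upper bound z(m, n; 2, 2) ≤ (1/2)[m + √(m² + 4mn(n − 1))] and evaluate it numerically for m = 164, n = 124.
z(164, 124; 2, 2) ≤ (1/2)[164 + √(164² + 4·164·124·123)] = (1/2)[164 + √10032208] = 1665.683

Kővári–Sós–Turán: let r_1, ..., r_164 be the row sums and z = Σ r_i the total number of 1s. Each pair of columns can share at most one row with both entries 1 (else a 2×2 all-ones block appears), so Σ_i C(r_i, 2) ≤ C(124, 2) = 7626. By convexity Σ_i C(r_i, 2) ≥ 164·C(z/164, 2) = z(z − 164)/(2·164), giving z² − 164z − 164·124·123 ≤ 0 and hence z ≤ (1/2)[164 + √(26896 + 4·2501328)] = (1/2)[164 + √10032208] ≈ (1/2)(164 + 3167.3661) = 1665.683.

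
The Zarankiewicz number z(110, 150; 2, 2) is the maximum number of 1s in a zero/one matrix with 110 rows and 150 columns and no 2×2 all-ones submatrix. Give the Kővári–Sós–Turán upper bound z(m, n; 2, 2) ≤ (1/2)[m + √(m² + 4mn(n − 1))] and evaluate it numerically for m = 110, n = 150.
z(110, 150; 2, 2) ≤ (1/2)[110 + √(110² + 4·110·150·149)] = (1/2)[110 + √9846100] = 1623.9248

Kővári–Sós–Turán: let r_1, ..., r_110 be the row sums and z = Σ r_i the total number of 1s. Each pair of columns can share at most one row with both entries 1 (else a 2×2 all-ones block appears), so Σ_i C(r_i, 2) ≤ C(150, 2) = 11175. By convexity Σ_i C(r_i, 2) ≥ 110·C(z/110, 2) = z(z − 110)/(2·110), giving z² − 110z − 110·150·149 ≤ 0 and hence z ≤ (1/2)[110 + √(12100 + 4·2458500)] = (1/2)[110 + √9846100] ≈ (1/2)(110 + 3137.8496) = 1623.9248.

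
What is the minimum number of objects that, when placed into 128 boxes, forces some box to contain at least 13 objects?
n = (13 − 1)·128 + 1 = 1537

By the generalised pigeonhole principle, to guarantee some box contains ≥ r objects we need more than (r − 1) · k objects total. Threshold: n = (r − 1) · k + 1. With r = 13 and k = 128: n = 12 · 128 + 1 = 1536 + 1 = 1537. For n = 1536 = 12 · 128, we can put exactly 12 objects in every box, avoiding 13 in any single one — so 1537 is tight.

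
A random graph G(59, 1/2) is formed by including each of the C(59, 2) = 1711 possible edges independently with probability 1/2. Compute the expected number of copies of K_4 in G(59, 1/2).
E[# K_4] = C(59, 4) · (1/2)^C(4, 2) = 455126 / 2^6 = 227563/32 = 7111.34375

For each 4-subset S of vertices (there are C(59, 4) = 455126 such S), let X_S = 1 if S induces a K_4 (all C(4, 2) = 6 edges present). Then P(X_S = 1) = (1/2)^6 = 1/64. By linearity of expectation, E[# K_4] = C(59, 4) · (1/2)^6 = 455126 / 64 = 227563/32 = 7111.34375.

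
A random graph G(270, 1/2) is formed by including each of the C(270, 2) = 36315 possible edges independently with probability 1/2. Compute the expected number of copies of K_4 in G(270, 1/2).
E[# K_4] = C(270, 4) · (1/2)^C(4, 2) = 216546345 / 2^6 = 3383536.640625

For each 4-subset S of vertices (there are C(270, 4) = 216546345 such S), let X_S = 1 if S induces a K_4 (all C(4, 2) = 6 edges present). Then P(X_S = 1) = (1/2)^6 = 1/64. By linearity of expectation, E[# K_4] = C(270, 4) · (1/2)^6 = 216546345 / 64 = 3383536.640625.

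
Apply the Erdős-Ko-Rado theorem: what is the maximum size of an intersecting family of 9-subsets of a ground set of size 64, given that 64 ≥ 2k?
max |F| = C(63, 8) = 3872894697

The Erdős-Ko-Rado theorem states: for n ≥ 2k, an intersecting family of k-subsets of an n-element set has size at most C(n − 1, k − 1), with equality for 'star' families {A ⊆ [n] : |A| = k, i ∈ A} (fix an element i). For n = 64, k = 9: C(63, 8) = 3872894697.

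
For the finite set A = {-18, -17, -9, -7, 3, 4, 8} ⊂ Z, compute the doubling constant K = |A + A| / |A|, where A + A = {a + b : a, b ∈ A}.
K = |A + A| / |A| = 26/7

Enumerate A + A = {a + b : a, b ∈ A}. With |A| = 7, there are |A|^2 = 49 ordered sum pairs; collecting distinct values, A + A = {-36, -35, -34, -27, -26, -25, -24, -18, -16, -15, -14, -13, -10, -9, -6, -5, -4, -3, -1, 1, 6, 7, 8, 11, 12, 16}, so |A + A| = 26. Thus K = 26/7. For comparison, the minimum possible |A + A| over all 7-element sets is 2·7 − 1 = 13 (so min K = 13/7), attained only by arithmetic progressions.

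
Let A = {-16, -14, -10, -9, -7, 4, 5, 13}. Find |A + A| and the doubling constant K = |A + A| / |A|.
K = |A + A| / |A| = 33/8

Enumerate A + A = {a + b : a, b ∈ A}. With |A| = 8, there are |A|^2 = 64 ordered sum pairs; collecting distinct values, A + A = {-32, -30, -28, -26, -25, -24, -23, -21, -20, -19, -18, -17, -16, -14, -12, -11, -10, -9, -6, -5, -4, -3, -2, -1, 3, 4, 6, 8, 9, 10, 17, 18, 26}, so |A + A| = 33. Thus K = 33/8. For comparison, the minimum possible |A + A| over all 8-element sets is 2·8 − 1 = 15 (so min K = 15/8), attained only by arithmetic progressions.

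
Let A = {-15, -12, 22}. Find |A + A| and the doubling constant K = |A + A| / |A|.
K = |A + A| / |A| = 6/3 = 2

Enumerate A + A = {a + b : a, b ∈ A}. With |A| = 3, there are |A|^2 = 9 ordered sum pairs; collecting distinct values, A + A = {-30, -27, -24, 7, 10, 44}, so |A + A| = 6. Thus K = 6/3 = 2. For comparison, the minimum possible |A + A| over all 3-element sets is 2·3 − 1 = 5 (so min K = 5/3), attained only by arithmetic progressions.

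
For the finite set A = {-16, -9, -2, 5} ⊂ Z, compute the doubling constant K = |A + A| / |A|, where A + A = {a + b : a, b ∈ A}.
K = |A + A| / |A| = 7/4

Enumerate A + A = {a + b : a, b ∈ A}. With |A| = 4, there are |A|^2 = 16 ordered sum pairs; collecting distinct values, A + A = {-32, -25, -18, -11, -4, 3, 10}, so |A + A| = 7. Thus K = 7/4. Here |A + A| = 2|A| − 1 = 7, the minimum possible — so K = 7/4 is minimal, which holds iff A is an arithmetic progression.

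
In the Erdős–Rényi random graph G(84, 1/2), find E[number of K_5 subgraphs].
E[# K_5] = C(84, 5) · (1/2)^C(5, 2) = 30872016 / 2^10 = 1929501/64 = 30148.453125

For each 5-subset S of vertices (there are C(84, 5) = 30872016 such S), let X_S = 1 if S induces a K_5 (all C(5, 2) = 10 edges present). Then P(X_S = 1) = (1/2)^10 = 1/1024. By linearity of expectation, E[# K_5] = C(84, 5) · (1/2)^10 = 30872016 / 1024 = 1929501/64 = 30148.453125.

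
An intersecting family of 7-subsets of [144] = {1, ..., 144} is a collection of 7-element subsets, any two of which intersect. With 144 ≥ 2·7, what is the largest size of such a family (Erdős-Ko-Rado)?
max |F| = C(143, 6) = 10679057389

The Erdős-Ko-Rado theorem states: for n ≥ 2k, an intersecting family of k-subsets of an n-element set has size at most C(n − 1, k − 1), with equality for 'star' families {A ⊆ [n] : |A| = k, i ∈ A} (fix an element i). For n = 144, k = 7: C(143, 6) = 10679057389.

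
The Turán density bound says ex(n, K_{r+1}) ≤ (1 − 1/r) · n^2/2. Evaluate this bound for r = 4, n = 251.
Turán density bound = (3/4) · 251^2/2 = 189003/8 ≈ 23625.375

Turán's theorem: ex(n, K_{r+1}) is achieved by the complete r-partite Turán graph T(n, r) with parts as balanced as possible, and is at most (1 − 1/r) · n^2/2. For r = 4, n = 251: the density bound is (3/4) · 63001/2 = 189003/8 ≈ 23625.375. The integer-valued extremum is e(T(251, 4)) = 23625, which is strictly less than the density bound 189003/8 since 4 ∤ 251 (the parts of T(251, 4) cannot all be equal).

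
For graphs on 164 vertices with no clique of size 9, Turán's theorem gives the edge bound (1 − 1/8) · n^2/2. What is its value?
Turán density bound = (7/8) · 164^2/2 = 11767

Turán's theorem: ex(n, K_{r+1}) is achieved by the complete r-partite Turán graph T(n, r) with parts as balanced as possible, and is at most (1 − 1/r) · n^2/2. For r = 8, n = 164: the density bound is (7/8) · 26896/2 = 11767. The integer-valued extremum is e(T(164, 8)) = 11766, which is strictly less than the density bound 11767 since 8 ∤ 164 (the parts of T(164, 8) cannot all be equal).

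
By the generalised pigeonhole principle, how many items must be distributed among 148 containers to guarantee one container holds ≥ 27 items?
n = (27 − 1)·148 + 1 = 3849

By the generalised pigeonhole principle, to guarantee some box contains ≥ r objects we need more than (r − 1) · k objects total. Threshold: n = (r − 1) · k + 1. With r = 27 and k = 148: n = 26 · 148 + 1 = 3848 + 1 = 3849. For n = 3848 = 26 · 148, we can put exactly 26 objects in every box, avoiding 27 in any single one — so 3849 is tight.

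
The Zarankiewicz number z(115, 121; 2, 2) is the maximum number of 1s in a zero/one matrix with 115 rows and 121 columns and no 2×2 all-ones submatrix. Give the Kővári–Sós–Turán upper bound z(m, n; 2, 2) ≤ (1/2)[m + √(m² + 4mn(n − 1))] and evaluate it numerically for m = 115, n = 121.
z(115, 121; 2, 2) ≤ (1/2)[115 + √(115² + 4·115·121·120)] = (1/2)[115 + √6692425] = 1350.9861

Kővári–Sós–Turán: let r_1, ..., r_115 be the row sums and z = Σ r_i the total number of 1s. Each pair of columns can share at most one row with both entries 1 (else a 2×2 all-ones block appears), so Σ_i C(r_i, 2) ≤ C(121, 2) = 7260. By convexity Σ_i C(r_i, 2) ≥ 115·C(z/115, 2) = z(z − 115)/(2·115), giving z² − 115z − 115·121·120 ≤ 0 and hence z ≤ (1/2)[115 + √(13225 + 4·1669800)] = (1/2)[115 + √6692425] ≈ (1/2)(115 + 2586.9722) = 1350.9861.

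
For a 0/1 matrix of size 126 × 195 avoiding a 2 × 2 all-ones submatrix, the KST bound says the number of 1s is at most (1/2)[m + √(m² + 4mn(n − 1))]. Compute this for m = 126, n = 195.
z(126, 195; 2, 2) ≤ (1/2)[126 + √(126² + 4·126·195·194)] = (1/2)[126 + √19082196] = 2247.1586

Kővári–Sós–Turán: let r_1, ..., r_126 be the row sums and z = Σ r_i the total number of 1s. Each pair of columns can share at most one row with both entries 1 (else a 2×2 all-ones block appears), so Σ_i C(r_i, 2) ≤ C(195, 2) = 18915. By convexity Σ_i C(r_i, 2) ≥ 126·C(z/126, 2) = z(z − 126)/(2·126), giving z² − 126z − 126·195·194 ≤ 0 and hence z ≤ (1/2)[126 + √(15876 + 4·4766580)] = (1/2)[126 + √19082196] ≈ (1/2)(126 + 4368.3173) = 2247.1586.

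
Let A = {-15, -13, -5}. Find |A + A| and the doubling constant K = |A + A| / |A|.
K = |A + A| / |A| = 6/3 = 2

Enumerate A + A = {a + b : a, b ∈ A}. With |A| = 3, there are |A|^2 = 9 ordered sum pairs; collecting distinct values, A + A = {-30, -28, -26, -20, -18, -10}, so |A + A| = 6. Thus K = 6/3 = 2. For comparison, the minimum possible |A + A| over all 3-element sets is 2·3 − 1 = 5 (so min K = 5/3), attained only by arithmetic progressions.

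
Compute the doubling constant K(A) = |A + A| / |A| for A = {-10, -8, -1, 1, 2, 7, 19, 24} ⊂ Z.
K = |A + A| / |A| = 32/8 = 4

Enumerate A + A = {a + b : a, b ∈ A}. With |A| = 8, there are |A|^2 = 64 ordered sum pairs; collecting distinct values, A + A = {-20, -18, -16, -11, -9, -8, -7, -6, -3, -2, -1, 0, 1, 2, 3, 4, 6, 8, 9, 11, 14, 16, 18, 20, 21, 23, 25, 26, 31, 38, 43, 48}, so |A + A| = 32. Thus K = 32/8 = 4. For comparison, the minimum possible |A + A| over all 8-element sets is 2·8 − 1 = 15 (so min K = 15/8), attained only by arithmetic progressions.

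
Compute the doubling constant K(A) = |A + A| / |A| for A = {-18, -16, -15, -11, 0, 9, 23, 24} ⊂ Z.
K = |A + A| / |A| = 34/8 = 17/4

Enumerate A + A = {a + b : a, b ∈ A}. With |A| = 8, there are |A|^2 = 64 ordered sum pairs; collecting distinct values, A + A = {-36, -34, -33, -32, -31, -30, -29, -27, -26, -22, -18, -16, -15, -11, -9, -7, -6, -2, 0, 5, 6, 7, 8, 9, 12, 13, 18, 23, 24, 32, 33, 46, 47, 48}, so |A + A| = 34. Thus K = 34/8 = 17/4. For comparison, the minimum possible |A + A| over all 8-element sets is 2·8 − 1 = 15 (so min K = 15/8), attained only by arithmetic progressions.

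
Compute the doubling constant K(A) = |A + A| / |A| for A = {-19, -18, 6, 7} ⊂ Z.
K = |A + A| / |A| = 9/4

Enumerate A + A = {a + b : a, b ∈ A}. With |A| = 4, there are |A|^2 = 16 ordered sum pairs; collecting distinct values, A + A = {-38, -37, -36, -13, -12, -11, 12, 13, 14}, so |A + A| = 9. Thus K = 9/4. For comparison, the minimum possible |A + A| over all 4-element sets is 2·4 − 1 = 7 (so min K = 7/4), attained only by arithmetic progressions.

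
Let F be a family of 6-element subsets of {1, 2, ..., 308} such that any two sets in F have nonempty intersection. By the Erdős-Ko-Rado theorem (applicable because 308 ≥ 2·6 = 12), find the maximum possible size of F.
max |F| = C(307, 5) = 21993513156

Erdős-Ko-Rado (1961): when n ≥ 2k, max |F| = C(n−1, k−1). The bound is attained by the star {A : i ∈ A} for any fixed i ∈ [n]. Here C(308−1, 6−1) = C(307, 5) = 21993513156.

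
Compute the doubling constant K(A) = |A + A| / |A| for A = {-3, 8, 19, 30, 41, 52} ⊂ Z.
K = |A + A| / |A| = 11/6

Enumerate A + A = {a + b : a, b ∈ A}. With |A| = 6, there are |A|^2 = 36 ordered sum pairs; collecting distinct values, A + A = {-6, 5, 16, 27, 38, 49, 60, 71, 82, 93, 104}, so |A + A| = 11. Thus K = 11/6. Here |A + A| = 2|A| − 1 = 11, the minimum possible — so K = 11/6 is minimal, which holds iff A is an arithmetic progression.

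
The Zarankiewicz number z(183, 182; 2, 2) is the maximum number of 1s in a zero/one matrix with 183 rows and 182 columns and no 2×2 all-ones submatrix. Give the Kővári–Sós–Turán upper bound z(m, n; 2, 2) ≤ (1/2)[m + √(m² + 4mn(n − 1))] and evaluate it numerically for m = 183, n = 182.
z(183, 182; 2, 2) ≤ (1/2)[183 + √(183² + 4·183·182·181)] = (1/2)[183 + √24147033] = 2548.4815

Kővári–Sós–Turán: let r_1, ..., r_183 be the row sums and z = Σ r_i the total number of 1s. Each pair of columns can share at most one row with both entries 1 (else a 2×2 all-ones block appears), so Σ_i C(r_i, 2) ≤ C(182, 2) = 16471. By convexity Σ_i C(r_i, 2) ≥ 183·C(z/183, 2) = z(z − 183)/(2·183), giving z² − 183z − 183·182·181 ≤ 0 and hence z ≤ (1/2)[183 + √(33489 + 4·6028386)] = (1/2)[183 + √24147033] ≈ (1/2)(183 + 4913.9631) = 2548.4815.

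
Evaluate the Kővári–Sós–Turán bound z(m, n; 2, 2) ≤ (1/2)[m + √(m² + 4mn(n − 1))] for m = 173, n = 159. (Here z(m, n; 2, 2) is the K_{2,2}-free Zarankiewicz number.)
z(173, 159; 2, 2) ≤ (1/2)[173 + √(173² + 4·173·159·158)] = (1/2)[173 + √17414353] = 2173.0254

Kővári–Sós–Turán: let r_1, ..., r_173 be the row sums and z = Σ r_i the total number of 1s. Each pair of columns can share at most one row with both entries 1 (else a 2×2 all-ones block appears), so Σ_i C(r_i, 2) ≤ C(159, 2) = 12561. By convexity Σ_i C(r_i, 2) ≥ 173·C(z/173, 2) = z(z − 173)/(2·173), giving z² − 173z − 173·159·158 ≤ 0 and hence z ≤ (1/2)[173 + √(29929 + 4·4346106)] = (1/2)[173 + √17414353] ≈ (1/2)(173 + 4173.0508) = 2173.0254.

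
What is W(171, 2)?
W(171, 2) = 171 + 1 = 172

A 2-term AP is any pair of integers, so a monochromatic 2-AP exists iff some colour is used at least twice. With 171 colours, the colouring i ↦ i on {1, ..., 171} uses each colour once, avoiding any monochromatic pair, so W(171, 2) > 171. For {1, ..., 172}, pigeonhole forces two integers of the same colour, which form a monochromatic 2-AP. Hence W(171, 2) = 172.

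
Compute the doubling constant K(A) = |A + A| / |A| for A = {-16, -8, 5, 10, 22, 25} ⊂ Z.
K = |A + A| / |A| = 21/6 = 7/2

Enumerate A + A = {a + b : a, b ∈ A}. With |A| = 6, there are |A|^2 = 36 ordered sum pairs; collecting distinct values, A + A = {-32, -24, -16, -11, -6, -3, 2, 6, 9, 10, 14, 15, 17, 20, 27, 30, 32, 35, 44, 47, 50}, so |A + A| = 21. Thus K = 21/6 = 7/2. For comparison, the minimum possible |A + A| over all 6-element sets is 2·6 − 1 = 11 (so min K = 11/6), attained only by arithmetic progressions.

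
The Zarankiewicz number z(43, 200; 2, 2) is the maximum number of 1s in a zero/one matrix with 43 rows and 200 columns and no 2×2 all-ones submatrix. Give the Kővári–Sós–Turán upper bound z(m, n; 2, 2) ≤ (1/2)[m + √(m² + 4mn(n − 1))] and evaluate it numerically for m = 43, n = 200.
z(43, 200; 2, 2) ≤ (1/2)[43 + √(43² + 4·43·200·199)] = (1/2)[43 + √6847449] = 1329.8815

Kővári–Sós–Turán: let r_1, ..., r_43 be the row sums and z = Σ r_i the total number of 1s. Each pair of columns can share at most one row with both entries 1 (else a 2×2 all-ones block appears), so Σ_i C(r_i, 2) ≤ C(200, 2) = 19900. By convexity Σ_i C(r_i, 2) ≥ 43·C(z/43, 2) = z(z − 43)/(2·43), giving z² − 43z − 43·200·199 ≤ 0 and hence z ≤ (1/2)[43 + √(1849 + 4·1711400)] = (1/2)[43 + √6847449] ≈ (1/2)(43 + 2616.7631) = 1329.8815.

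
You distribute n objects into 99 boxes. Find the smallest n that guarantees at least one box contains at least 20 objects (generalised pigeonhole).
n = (20 − 1)·99 + 1 = 1882

By the generalised pigeonhole principle, to guarantee some box contains ≥ r objects we need more than (r − 1) · k objects total. Threshold: n = (r − 1) · k + 1. With r = 20 and k = 99: n = 19 · 99 + 1 = 1881 + 1 = 1882. For n = 1881 = 19 · 99, we can put exactly 19 objects in every box, avoiding 20 in any single one — so 1882 is tight.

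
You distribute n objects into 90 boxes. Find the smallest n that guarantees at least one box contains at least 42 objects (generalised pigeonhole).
n = (42 − 1)·90 + 1 = 3691

By the generalised pigeonhole principle, to guarantee some box contains ≥ r objects we need more than (r − 1) · k objects total. Threshold: n = (r − 1) · k + 1. With r = 42 and k = 90: n = 41 · 90 + 1 = 3690 + 1 = 3691. For n = 3690 = 41 · 90, we can put exactly 41 objects in every box, avoiding 42 in any single one — so 3691 is tight.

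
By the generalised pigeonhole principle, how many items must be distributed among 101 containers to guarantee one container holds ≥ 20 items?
n = (20 − 1)·101 + 1 = 1920

By the generalised pigeonhole principle, to guarantee some box contains ≥ r objects we need more than (r − 1) · k objects total. Threshold: n = (r − 1) · k + 1. With r = 20 and k = 101: n = 19 · 101 + 1 = 1919 + 1 = 1920. For n = 1919 = 19 · 101, we can put exactly 19 objects in every box, avoiding 20 in any single one — so 1920 is tight.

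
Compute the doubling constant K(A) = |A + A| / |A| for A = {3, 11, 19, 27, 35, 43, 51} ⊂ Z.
K = |A + A| / |A| = 13/7

Enumerate A + A = {a + b : a, b ∈ A}. With |A| = 7, there are |A|^2 = 49 ordered sum pairs; collecting distinct values, A + A = {6, 14, 22, 30, 38, 46, 54, 62, 70, 78, 86, 94, 102}, so |A + A| = 13. Thus K = 13/7. Here |A + A| = 2|A| − 1 = 13, the minimum possible — so K = 13/7 is minimal, which holds iff A is an arithmetic progression.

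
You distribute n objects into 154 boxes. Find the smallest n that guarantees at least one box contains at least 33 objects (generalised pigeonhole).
n = (33 − 1)·154 + 1 = 4929

By the generalised pigeonhole principle, to guarantee some box contains ≥ r objects we need more than (r − 1) · k objects total. Threshold: n = (r − 1) · k + 1. With r = 33 and k = 154: n = 32 · 154 + 1 = 4928 + 1 = 4929. For n = 4928 = 32 · 154, we can put exactly 32 objects in every box, avoiding 33 in any single one — so 4929 is tight.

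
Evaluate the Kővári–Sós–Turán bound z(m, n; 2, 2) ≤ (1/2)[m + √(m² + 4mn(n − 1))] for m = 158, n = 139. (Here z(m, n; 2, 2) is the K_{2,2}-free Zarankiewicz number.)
z(158, 139; 2, 2) ≤ (1/2)[158 + √(158² + 4·158·139·138)] = (1/2)[158 + √12147988] = 1821.6982

Kővári–Sós–Turán: let r_1, ..., r_158 be the row sums and z = Σ r_i the total number of 1s. Each pair of columns can share at most one row with both entries 1 (else a 2×2 all-ones block appears), so Σ_i C(r_i, 2) ≤ C(139, 2) = 9591. By convexity Σ_i C(r_i, 2) ≥ 158·C(z/158, 2) = z(z − 158)/(2·158), giving z² − 158z − 158·139·138 ≤ 0 and hence z ≤ (1/2)[158 + √(24964 + 4·3030756)] = (1/2)[158 + √12147988] ≈ (1/2)(158 + 3485.3964) = 1821.6982.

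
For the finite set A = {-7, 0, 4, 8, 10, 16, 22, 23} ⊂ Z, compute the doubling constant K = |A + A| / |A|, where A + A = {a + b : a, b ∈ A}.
K = |A + A| / |A| = 30/8 = 15/4

Enumerate A + A = {a + b : a, b ∈ A}. With |A| = 8, there are |A|^2 = 64 ordered sum pairs; collecting distinct values, A + A = {-14, -7, -3, 0, 1, 3, 4, 8, 9, 10, 12, 14, 15, 16, 18, 20, 22, 23, 24, 26, 27, 30, 31, 32, 33, 38, 39, 44, 45, 46}, so |A + A| = 30. Thus K = 30/8 = 15/4. For comparison, the minimum possible |A + A| over all 8-element sets is 2·8 − 1 = 15 (so min K = 15/8), attained only by arithmetic progressions.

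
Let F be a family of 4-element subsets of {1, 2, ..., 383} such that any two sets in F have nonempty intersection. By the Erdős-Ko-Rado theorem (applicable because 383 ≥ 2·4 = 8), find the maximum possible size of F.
max |F| = C(382, 3) = 9217660

Erdős-Ko-Rado (1961): when n ≥ 2k, max |F| = C(n−1, k−1). The bound is attained by the star {A : i ∈ A} for any fixed i ∈ [n]. Here C(383−1, 4−1) = C(382, 3) = 9217660.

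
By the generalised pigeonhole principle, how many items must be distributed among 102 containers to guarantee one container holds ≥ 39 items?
n = (39 − 1)·102 + 1 = 3877

By the generalised pigeonhole principle, to guarantee some box contains ≥ r objects we need more than (r − 1) · k objects total. Threshold: n = (r − 1) · k + 1. With r = 39 and k = 102: n = 38 · 102 + 1 = 3876 + 1 = 3877. For n = 3876 = 38 · 102, we can put exactly 38 objects in every box, avoiding 39 in any single one — so 3877 is tight.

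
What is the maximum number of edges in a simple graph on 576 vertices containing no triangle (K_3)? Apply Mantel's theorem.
ex(576, K_3) = ⌊576^2/4⌋ = 82944

Mantel (1907): a triangle-free graph on n vertices has at most ⌊n^2/4⌋ edges, with equality for the complete bipartite graph K_{⌊n/2⌋, ⌈n/2⌉}. For n = 576: ⌊576^2/4⌋ = ⌊331776/4⌋ = 82944. The extremal graph is K_{288, 288}, which has 288·288 = 82944 edges.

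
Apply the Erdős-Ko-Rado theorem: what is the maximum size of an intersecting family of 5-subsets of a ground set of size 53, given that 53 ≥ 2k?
max |F| = C(52, 4) = 270725

The Erdős-Ko-Rado theorem states: for n ≥ 2k, an intersecting family of k-subsets of an n-element set has size at most C(n − 1, k − 1), with equality for 'star' families {A ⊆ [n] : |A| = k, i ∈ A} (fix an element i). For n = 53, k = 5: C(52, 4) = 270725.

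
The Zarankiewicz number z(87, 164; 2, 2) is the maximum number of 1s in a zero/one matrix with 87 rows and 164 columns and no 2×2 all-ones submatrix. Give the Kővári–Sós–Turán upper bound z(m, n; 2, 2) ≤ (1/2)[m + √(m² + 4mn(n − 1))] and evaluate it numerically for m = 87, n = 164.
z(87, 164; 2, 2) ≤ (1/2)[87 + √(87² + 4·87·164·163)] = (1/2)[87 + √9310305] = 1569.1396

Kővári–Sós–Turán: let r_1, ..., r_87 be the row sums and z = Σ r_i the total number of 1s. Each pair of columns can share at most one row with both entries 1 (else a 2×2 all-ones block appears), so Σ_i C(r_i, 2) ≤ C(164, 2) = 13366. By convexity Σ_i C(r_i, 2) ≥ 87·C(z/87, 2) = z(z − 87)/(2·87), giving z² − 87z − 87·164·163 ≤ 0 and hence z ≤ (1/2)[87 + √(7569 + 4·2325684)] = (1/2)[87 + √9310305] ≈ (1/2)(87 + 3051.2792) = 1569.1396.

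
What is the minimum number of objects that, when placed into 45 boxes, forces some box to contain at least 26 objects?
n = (26 − 1)·45 + 1 = 1126

By the generalised pigeonhole principle, to guarantee some box contains ≥ r objects we need more than (r − 1) · k objects total. Threshold: n = (r − 1) · k + 1. With r = 26 and k = 45: n = 25 · 45 + 1 = 1125 + 1 = 1126. For n = 1125 = 25 · 45, we can put exactly 25 objects in every box, avoiding 26 in any single one — so 1126 is tight.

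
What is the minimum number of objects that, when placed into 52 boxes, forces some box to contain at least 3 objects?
n = (3 − 1)·52 + 1 = 105

By the generalised pigeonhole principle, to guarantee some box contains ≥ r objects we need more than (r − 1) · k objects total. Threshold: n = (r − 1) · k + 1. With r = 3 and k = 52: n = 2 · 52 + 1 = 104 + 1 = 105. For n = 104 = 2 · 52, we can put exactly 2 objects in every box, avoiding 3 in any single one — so 105 is tight.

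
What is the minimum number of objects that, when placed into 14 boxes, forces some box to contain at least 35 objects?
n = (35 − 1)·14 + 1 = 477

By the generalised pigeonhole principle, to guarantee some box contains ≥ r objects we need more than (r − 1) · k objects total. Threshold: n = (r − 1) · k + 1. With r = 35 and k = 14: n = 34 · 14 + 1 = 476 + 1 = 477. For n = 476 = 34 · 14, we can put exactly 34 objects in every box, avoiding 35 in any single one — so 477 is tight.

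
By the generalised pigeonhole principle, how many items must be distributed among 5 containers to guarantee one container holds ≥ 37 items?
n = (37 − 1)·5 + 1 = 181

By the generalised pigeonhole principle, to guarantee some box contains ≥ r objects we need more than (r − 1) · k objects total. Threshold: n = (r − 1) · k + 1. With r = 37 and k = 5: n = 36 · 5 + 1 = 180 + 1 = 181. For n = 180 = 36 · 5, we can put exactly 36 objects in every box, avoiding 37 in any single one — so 181 is tight.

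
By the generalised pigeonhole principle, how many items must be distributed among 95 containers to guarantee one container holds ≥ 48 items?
n = (48 − 1)·95 + 1 = 4466

By the generalised pigeonhole principle, to guarantee some box contains ≥ r objects we need more than (r − 1) · k objects total. Threshold: n = (r − 1) · k + 1. With r = 48 and k = 95: n = 47 · 95 + 1 = 4465 + 1 = 4466. For n = 4465 = 47 · 95, we can put exactly 47 objects in every box, avoiding 48 in any single one — so 4466 is tight.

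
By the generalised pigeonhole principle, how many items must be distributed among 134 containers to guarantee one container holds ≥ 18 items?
n = (18 − 1)·134 + 1 = 2279

By the generalised pigeonhole principle, to guarantee some box contains ≥ r objects we need more than (r − 1) · k objects total. Threshold: n = (r − 1) · k + 1. With r = 18 and k = 134: n = 17 · 134 + 1 = 2278 + 1 = 2279. For n = 2278 = 17 · 134, we can put exactly 17 objects in every box, avoiding 18 in any single one — so 2279 is tight.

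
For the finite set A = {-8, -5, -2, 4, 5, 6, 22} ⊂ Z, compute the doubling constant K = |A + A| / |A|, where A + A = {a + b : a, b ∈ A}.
K = |A + A| / |A| = 25/7

Enumerate A + A = {a + b : a, b ∈ A}. With |A| = 7, there are |A|^2 = 49 ordered sum pairs; collecting distinct values, A + A = {-16, -13, -10, -7, -4, -3, -2, -1, 0, 1, 2, 3, 4, 8, 9, 10, 11, 12, 14, 17, 20, 26, 27, 28, 44}, so |A + A| = 25. Thus K = 25/7. For comparison, the minimum possible |A + A| over all 7-element sets is 2·7 − 1 = 13 (so min K = 13/7), attained only by arithmetic progressions.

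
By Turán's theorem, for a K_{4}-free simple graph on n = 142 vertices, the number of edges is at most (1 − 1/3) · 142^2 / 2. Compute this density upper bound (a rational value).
Turán density bound = (2/3) · 142^2/2 = 20164/3 ≈ 6721.3333

Turán's theorem: ex(n, K_{r+1}) is achieved by the complete r-partite Turán graph T(n, r) with parts as balanced as possible, and is at most (1 − 1/r) · n^2/2. For r = 3, n = 142: the density bound is (2/3) · 20164/2 = 20164/3 ≈ 6721.3333. The integer-valued extremum is e(T(142, 3)) = 6721, which is strictly less than the density bound 20164/3 since 3 ∤ 142 (the parts of T(142, 3) cannot all be equal).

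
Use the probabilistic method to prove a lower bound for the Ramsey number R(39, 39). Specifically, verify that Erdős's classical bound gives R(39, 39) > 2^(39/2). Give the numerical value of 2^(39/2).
2^(39/2) = 741455.2002; so R(39, 39) > 741455.2002

Colour each edge of K_n uniformly at random with red/blue. The expected number of monochromatic K_39 is C(n, 39) · 2 · 2^(−C(39,2)). If C(n, 39) · 2^(1 − C(39,2)) < 1, then with positive probability no monochromatic K_39 exists, so R(39, 39) > n. The standard estimate C(n, 39) ≤ n^39/39! shows this inequality holds whenever n ≤ 2^(39/2) (since 39! · 2^(C(39,2) − 1) > 2^(39^2/2) ≥ n^39). Hence R(39, 39) > 2^(39/2) = 741455.2002.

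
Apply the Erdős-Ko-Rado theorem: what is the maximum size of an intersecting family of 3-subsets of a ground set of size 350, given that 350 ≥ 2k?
max |F| = C(349, 2) = 60726

Erdős-Ko-Rado (1961): when n ≥ 2k, max |F| = C(n−1, k−1). The bound is attained by the star {A : i ∈ A} for any fixed i ∈ [n]. Here C(350−1, 3−1) = C(349, 2) = 60726.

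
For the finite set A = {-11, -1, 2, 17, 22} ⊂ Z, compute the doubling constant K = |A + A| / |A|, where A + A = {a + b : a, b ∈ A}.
K = |A + A| / |A| = 15/5 = 3

Enumerate A + A = {a + b : a, b ∈ A}. With |A| = 5, there are |A|^2 = 25 ordered sum pairs; collecting distinct values, A + A = {-22, -12, -9, -2, 1, 4, 6, 11, 16, 19, 21, 24, 34, 39, 44}, so |A + A| = 15. Thus K = 15/5 = 3. For comparison, the minimum possible |A + A| over all 5-element sets is 2·5 − 1 = 9 (so min K = 9/5), attained only by arithmetic progressions.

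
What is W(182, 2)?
W(182, 2) = 182 + 1 = 183

A 2-term AP is any pair of integers, so a monochromatic 2-AP exists iff some colour is used at least twice. With 182 colours, the colouring i ↦ i on {1, ..., 182} uses each colour once, avoiding any monochromatic pair, so W(182, 2) > 182. For {1, ..., 183}, pigeonhole forces two integers of the same colour, which form a monochromatic 2-AP. Hence W(182, 2) = 183.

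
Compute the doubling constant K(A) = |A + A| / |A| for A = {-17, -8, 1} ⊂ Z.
K = |A + A| / |A| = 5/3

Enumerate A + A = {a + b : a, b ∈ A}. With |A| = 3, there are |A|^2 = 9 ordered sum pairs; collecting distinct values, A + A = {-34, -25, -16, -7, 2}, so |A + A| = 5. Thus K = 5/3. Here |A + A| = 2|A| − 1 = 5, the minimum possible — so K = 5/3 is minimal, which holds iff A is an arithmetic progression.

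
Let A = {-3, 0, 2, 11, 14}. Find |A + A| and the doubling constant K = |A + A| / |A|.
K = |A + A| / |A| = 14/5

Enumerate A + A = {a + b : a, b ∈ A}. With |A| = 5, there are |A|^2 = 25 ordered sum pairs; collecting distinct values, A + A = {-6, -3, -1, 0, 2, 4, 8, 11, 13, 14, 16, 22, 25, 28}, so |A + A| = 14. Thus K = 14/5. For comparison, the minimum possible |A + A| over all 5-element sets is 2·5 − 1 = 9 (so min K = 9/5), attained only by arithmetic progressions.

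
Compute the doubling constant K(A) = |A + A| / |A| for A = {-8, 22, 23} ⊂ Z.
K = |A + A| / |A| = 6/3 = 2

Enumerate A + A = {a + b : a, b ∈ A}. With |A| = 3, there are |A|^2 = 9 ordered sum pairs; collecting distinct values, A + A = {-16, 14, 15, 44, 45, 46}, so |A + A| = 6. Thus K = 6/3 = 2. For comparison, the minimum possible |A + A| over all 3-element sets is 2·3 − 1 = 5 (so min K = 5/3), attained only by arithmetic progressions.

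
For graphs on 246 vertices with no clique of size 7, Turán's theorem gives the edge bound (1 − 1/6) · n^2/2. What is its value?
Turán density bound = (5/6) · 246^2/2 = 25215

Turán's theorem: ex(n, K_{r+1}) is achieved by the complete r-partite Turán graph T(n, r) with parts as balanced as possible, and is at most (1 − 1/r) · n^2/2. For r = 6, n = 246: the density bound is (5/6) · 60516/2 = 25215. Since 6 ∣ 246, the Turán graph T(246, 6) has parts of equal size 41, and its edge count e(T(246, 6)) = 25215 attains the density bound exactly.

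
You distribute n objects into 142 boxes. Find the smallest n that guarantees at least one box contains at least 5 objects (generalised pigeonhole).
n = (5 − 1)·142 + 1 = 569

By the generalised pigeonhole principle, to guarantee some box contains ≥ r objects we need more than (r − 1) · k objects total. Threshold: n = (r − 1) · k + 1. With r = 5 and k = 142: n = 4 · 142 + 1 = 568 + 1 = 569. For n = 568 = 4 · 142, we can put exactly 4 objects in every box, avoiding 5 in any single one — so 569 is tight.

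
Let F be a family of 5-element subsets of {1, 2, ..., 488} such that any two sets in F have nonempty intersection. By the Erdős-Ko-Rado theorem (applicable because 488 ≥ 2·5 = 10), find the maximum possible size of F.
max |F| = C(487, 4) = 2314947195

The Erdős-Ko-Rado theorem states: for n ≥ 2k, an intersecting family of k-subsets of an n-element set has size at most C(n − 1, k − 1), with equality for 'star' families {A ⊆ [n] : |A| = k, i ∈ A} (fix an element i). For n = 488, k = 5: C(487, 4) = 2314947195.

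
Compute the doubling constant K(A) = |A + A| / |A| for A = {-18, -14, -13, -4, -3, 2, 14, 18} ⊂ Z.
K = |A + A| / |A| = 32/8 = 4

Enumerate A + A = {a + b : a, b ∈ A}. With |A| = 8, there are |A|^2 = 64 ordered sum pairs; collecting distinct values, A + A = {-36, -32, -31, -28, -27, -26, -22, -21, -18, -17, -16, -12, -11, -8, -7, -6, -4, -2, -1, 0, 1, 4, 5, 10, 11, 14, 15, 16, 20, 28, 32, 36}, so |A + A| = 32. Thus K = 32/8 = 4. For comparison, the minimum possible |A + A| over all 8-element sets is 2·8 − 1 = 15 (so min K = 15/8), attained only by arithmetic progressions.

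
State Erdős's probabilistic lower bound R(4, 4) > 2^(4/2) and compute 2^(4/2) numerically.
2^(4/2) = 4; so R(4, 4) > 4

Colour each edge of K_n uniformly at random with red/blue. The expected number of monochromatic K_4 is C(n, 4) · 2 · 2^(−C(4,2)). If C(n, 4) · 2^(1 − C(4,2)) < 1, then with positive probability no monochromatic K_4 exists, so R(4, 4) > n. The standard estimate C(n, 4) ≤ n^4/4! shows this inequality holds whenever n ≤ 2^(4/2) (since 4! · 2^(C(4,2) − 1) > 2^(4^2/2) ≥ n^4). Hence R(4, 4) > 2^(4/2) = 4.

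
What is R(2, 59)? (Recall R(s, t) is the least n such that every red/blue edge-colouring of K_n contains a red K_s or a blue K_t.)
R(2, 59) = 59

R(2, k) = k for all k ≥ 2: in a 2-colouring of K_k, either some edge is red (a red K_2) or all edges are blue (a blue K_k). And K_{58} coloured all-blue has no blue K_59, so R(2, 59) > 58. Hence R(2, 59) = 59.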